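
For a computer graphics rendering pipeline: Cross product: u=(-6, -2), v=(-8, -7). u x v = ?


u x v = u_x*v_y - u_y*v_x = (-6)*(-7) - (-2)*(-8)
= 42 - 16 = 26

26


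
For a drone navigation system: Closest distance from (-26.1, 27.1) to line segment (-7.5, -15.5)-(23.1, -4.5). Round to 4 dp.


Project P onto AB: t = 0 (clamped to [0,1])
Closest point on segment: (-7.5, -15.5)
Distance: 46.4835

46.4835


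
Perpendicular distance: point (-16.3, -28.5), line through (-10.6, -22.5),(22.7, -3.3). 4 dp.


|cross product| = 90.36
|line direction| = sqrt(1477.53) = 38.4387
Distance = 90.36/sqrt(1477.53) = 2.3508

2.3508


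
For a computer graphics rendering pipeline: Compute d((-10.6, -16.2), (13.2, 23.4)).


dx=23.8, dy=39.6
d^2 = 23.8^2 + 39.6^2 = 2134.6
d = sqrt(2134.6) = 46.2017

46.2017


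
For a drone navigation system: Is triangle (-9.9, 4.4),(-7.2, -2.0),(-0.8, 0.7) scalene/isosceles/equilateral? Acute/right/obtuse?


Side lengths squared: AB^2=48.25, BC^2=48.25, CA^2=96.5
Sorted: [48.25, 48.25, 96.5]
By sides: Isosceles, By angles: Right

Isosceles, Right


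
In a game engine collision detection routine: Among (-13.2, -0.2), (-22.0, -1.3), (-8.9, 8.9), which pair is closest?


d(P0,P1) = 8.8685, d(P0,P2) = 10.0648, d(P1,P2) = 16.6027
Closest: P0 and P1

Closest pair: (-13.2, -0.2) and (-22.0, -1.3), distance = 8.8685


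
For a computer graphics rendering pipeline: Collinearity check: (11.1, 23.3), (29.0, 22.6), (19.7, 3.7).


Cross product: (29-11.1)*(3.7-23.3) - (22.6-23.3)*(19.7-11.1)
= -344.82

No, not collinear


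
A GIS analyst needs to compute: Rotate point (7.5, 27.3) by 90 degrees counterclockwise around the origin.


90° CCW: (x,y) -> (-y, x)
(7.5,27.3) -> (-27.3, 7.5)

(-27.3, 7.5)


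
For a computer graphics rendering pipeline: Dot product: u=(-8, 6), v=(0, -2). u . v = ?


u . v = u_x*v_x + u_y*v_y = (-8)*0 + 6*(-2)
= 0 + (-12) = -12

-12


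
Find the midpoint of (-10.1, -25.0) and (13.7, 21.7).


M = (((-10.1)+13.7)/2, ((-25)+21.7)/2)
= (1.8, -1.65)

(1.8, -1.65)


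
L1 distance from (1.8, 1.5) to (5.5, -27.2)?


|1.8-5.5| + |1.5-(-27.2)| = 3.7 + 28.7 = 32.4

32.4


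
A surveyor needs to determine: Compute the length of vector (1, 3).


|u| = sqrt(1^2 + 3^2) = sqrt(10) = 3.1623

3.1623


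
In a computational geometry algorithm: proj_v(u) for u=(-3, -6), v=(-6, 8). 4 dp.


u.v = -30, |v| = sqrt(100) = 10
Scalar projection = u.v / |v| = -30 / sqrt(100) = -3

-3


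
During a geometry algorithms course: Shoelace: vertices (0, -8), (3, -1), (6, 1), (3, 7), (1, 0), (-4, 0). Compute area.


Shoelace sum: (0*(-1) - 3*(-8)) + (3*1 - 6*(-1)) + (6*7 - 3*1) + (3*0 - 1*7) + (1*0 - (-4)*0) + ((-4)*(-8) - 0*0)
= 97
Area = |97|/2 = 48.5

48.5


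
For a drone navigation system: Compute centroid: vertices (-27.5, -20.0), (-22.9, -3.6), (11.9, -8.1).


Centroid = ((x_A+x_B+x_C)/3, (y_A+y_B+y_C)/3)
= (((-27.5)+(-22.9)+11.9)/3, ((-20)+(-3.6)+(-8.1))/3)
= (-12.8333, -10.5667)

(-12.8333, -10.5667)


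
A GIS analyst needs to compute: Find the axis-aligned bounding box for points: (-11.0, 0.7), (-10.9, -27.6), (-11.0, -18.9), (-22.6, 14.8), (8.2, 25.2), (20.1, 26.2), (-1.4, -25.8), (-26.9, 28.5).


x range: [-26.9, 20.1]
y range: [-27.6, 28.5]
Bounding box: (-26.9,-27.6) to (20.1,28.5)

(-26.9,-27.6) to (20.1,28.5)


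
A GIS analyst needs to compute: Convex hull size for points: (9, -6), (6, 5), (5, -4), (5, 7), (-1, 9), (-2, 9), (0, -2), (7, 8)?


Convex hull vertices (CCW): (-2, 9), (0, -2), (9, -6), (7, 8), (-1, 9)
Count = 5

5


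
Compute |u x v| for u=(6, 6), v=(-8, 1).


|u x v| = |6*1 - 6*(-8)|
= |6 - (-48)| = 54

54


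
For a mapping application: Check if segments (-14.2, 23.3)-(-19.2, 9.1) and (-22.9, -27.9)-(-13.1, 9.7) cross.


Cross products: d1=174.64, d2=223.48, d3=132.46, d4=83.62
d1*d2 < 0 and d3*d4 < 0? no

No, they don't intersect


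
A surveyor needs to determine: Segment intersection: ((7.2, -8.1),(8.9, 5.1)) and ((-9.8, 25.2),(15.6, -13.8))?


Cross products: d1=-182.82, d2=218.76, d3=281.01, d4=-120.57
d1*d2 < 0 and d3*d4 < 0? yes

Yes, they intersect


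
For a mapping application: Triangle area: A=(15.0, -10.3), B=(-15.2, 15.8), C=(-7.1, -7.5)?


Area = |x_A(y_B-y_C) + x_B(y_C-y_A) + x_C(y_A-y_B)|/2
= |349.5 + (-42.56) + 185.31|/2
= 492.25/2 = 246.125

246.125


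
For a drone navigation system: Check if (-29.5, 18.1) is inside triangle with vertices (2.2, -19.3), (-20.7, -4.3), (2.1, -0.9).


Cross products: AB x AP = -380.96, BC x BP = 540.64, CA x CP = -579.54
All same sign? no

No, outside


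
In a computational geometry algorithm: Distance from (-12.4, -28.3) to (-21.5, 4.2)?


dx=-9.1, dy=32.5
d^2 = (-9.1)^2 + 32.5^2 = 1139.06
d = sqrt(1139.06) = 33.75

33.75


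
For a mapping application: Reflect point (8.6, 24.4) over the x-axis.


Reflection over x-axis: (x,y) -> (x,-y)
(8.6, 24.4) -> (8.6, -24.4)

(8.6, -24.4)


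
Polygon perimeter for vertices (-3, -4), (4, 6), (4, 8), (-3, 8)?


Sides: (-3, -4)->(4, 6): sqrt(149) = 12.206556, (4, 6)->(4, 8): sqrt(4) = 2, (4, 8)->(-3, 8): sqrt(49) = 7, (-3, 8)->(-3, -4): sqrt(144) = 12
Sum = 33.206556
Perimeter = 33.2066

33.2066


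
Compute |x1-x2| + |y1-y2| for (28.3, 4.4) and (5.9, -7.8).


|28.3-5.9| + |4.4-(-7.8)| = 22.4 + 12.2 = 34.6

34.6


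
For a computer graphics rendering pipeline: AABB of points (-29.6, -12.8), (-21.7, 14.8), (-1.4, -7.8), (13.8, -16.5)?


x range: [-29.6, 13.8]
y range: [-16.5, 14.8]
Bounding box: (-29.6,-16.5) to (13.8,14.8)

(-29.6,-16.5) to (13.8,14.8)


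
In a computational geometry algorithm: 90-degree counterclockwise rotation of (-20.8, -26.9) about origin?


90° CCW: (x,y) -> (-y, x)
(-20.8,-26.9) -> (26.9, -20.8)

(26.9, -20.8)


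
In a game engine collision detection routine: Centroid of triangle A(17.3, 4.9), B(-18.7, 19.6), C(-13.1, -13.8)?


Centroid = ((x_A+x_B+x_C)/3, (y_A+y_B+y_C)/3)
= ((17.3+(-18.7)+(-13.1))/3, (4.9+19.6+(-13.8))/3)
= (-4.8333, 3.5667)

(-4.8333, 3.5667)


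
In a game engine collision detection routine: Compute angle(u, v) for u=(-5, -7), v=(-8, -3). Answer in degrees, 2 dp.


u.v = 61, |u| = sqrt(74) = 8.6023, |v| = sqrt(73) = 8.544
cos(theta) = u.v/(|u||v|) = 61/sqrt(5402) = 0.829951
theta = acos(0.829951) = 33.91 degrees

33.91 degrees


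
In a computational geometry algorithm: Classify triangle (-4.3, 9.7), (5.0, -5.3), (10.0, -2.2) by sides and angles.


Side lengths squared: AB^2=311.49, BC^2=34.61, CA^2=346.1
Sorted: [34.61, 311.49, 346.1]
By sides: Scalene, By angles: Right

Scalene, Right


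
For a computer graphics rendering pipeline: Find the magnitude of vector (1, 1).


|u| = sqrt(1^2 + 1^2) = sqrt(2) = 1.4142

1.4142


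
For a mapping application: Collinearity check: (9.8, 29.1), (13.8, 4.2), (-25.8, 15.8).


Cross product: (13.8-9.8)*(15.8-29.1) - (4.2-29.1)*((-25.8)-9.8)
= -939.64

No, not collinear


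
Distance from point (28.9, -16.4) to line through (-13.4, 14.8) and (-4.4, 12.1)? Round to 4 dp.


|cross product| = 166.59
|line direction| = sqrt(88.29) = 9.3963
Distance = 166.59/sqrt(88.29) = 17.7294

17.7294


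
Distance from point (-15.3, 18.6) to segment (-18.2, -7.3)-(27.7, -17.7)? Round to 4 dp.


Project P onto AB: t = 0 (clamped to [0,1])
Closest point on segment: (-18.2, -7.3)
Distance: 26.0618

26.0618


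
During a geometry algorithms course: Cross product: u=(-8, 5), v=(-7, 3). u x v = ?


u x v = u_x*v_y - u_y*v_x = (-8)*3 - 5*(-7)
= (-24) - (-35) = 11

11


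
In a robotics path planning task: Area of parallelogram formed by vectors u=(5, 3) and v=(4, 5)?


|u x v| = |5*5 - 3*4|
= |25 - 12| = 13

13


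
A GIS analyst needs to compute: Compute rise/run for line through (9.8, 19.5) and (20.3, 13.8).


slope = (y2-y1)/(x2-x1) = (13.8-19.5)/(20.3-9.8) = (-5.7)/10.5 = -0.5429

-0.5429


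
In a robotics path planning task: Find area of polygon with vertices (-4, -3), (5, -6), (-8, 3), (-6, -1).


Shoelace sum: ((-4)*(-6) - 5*(-3)) + (5*3 - (-8)*(-6)) + ((-8)*(-1) - (-6)*3) + ((-6)*(-3) - (-4)*(-1))
= 46
Area = |46|/2 = 23

23


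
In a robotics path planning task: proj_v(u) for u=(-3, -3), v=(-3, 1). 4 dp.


u.v = 6, |v| = sqrt(10) = 3.1623
Scalar projection = u.v / |v| = 6 / sqrt(10) = 1.8974

1.8974


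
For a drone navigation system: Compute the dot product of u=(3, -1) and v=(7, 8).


u . v = u_x*v_x + u_y*v_y = 3*7 + (-1)*8
= 21 + (-8) = 13

13


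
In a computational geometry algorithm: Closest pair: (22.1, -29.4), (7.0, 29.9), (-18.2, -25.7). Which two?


d(P0,P1) = 61.1923, d(P0,P2) = 40.4695, d(P1,P2) = 61.0442
Closest: P0 and P2

Closest pair: (22.1, -29.4) and (-18.2, -25.7), distance = 40.4695


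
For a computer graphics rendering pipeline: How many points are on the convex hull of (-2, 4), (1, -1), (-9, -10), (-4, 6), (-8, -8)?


Convex hull vertices (CCW): (-9, -10), (1, -1), (-2, 4), (-4, 6)
Count = 4

4


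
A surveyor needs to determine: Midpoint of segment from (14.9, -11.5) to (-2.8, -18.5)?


M = ((14.9+(-2.8))/2, ((-11.5)+(-18.5))/2)
= (6.05, -15)

(6.05, -15)


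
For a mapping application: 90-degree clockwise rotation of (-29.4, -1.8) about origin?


90° CW: (x,y) -> (y, -x)
(-29.4,-1.8) -> (-1.8, 29.4)

(-1.8, 29.4)


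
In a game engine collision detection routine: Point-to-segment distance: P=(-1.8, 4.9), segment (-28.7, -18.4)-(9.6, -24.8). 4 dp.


Project P onto AB: t = 0.5844 (clamped to [0,1])
Closest point on segment: (-6.3184, -22.14)
Distance: 27.4149

27.4149


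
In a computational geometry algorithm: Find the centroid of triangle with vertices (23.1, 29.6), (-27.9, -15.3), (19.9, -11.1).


Centroid = ((x_A+x_B+x_C)/3, (y_A+y_B+y_C)/3)
= ((23.1+(-27.9)+19.9)/3, (29.6+(-15.3)+(-11.1))/3)
= (5.0333, 1.0667)

(5.0333, 1.0667)


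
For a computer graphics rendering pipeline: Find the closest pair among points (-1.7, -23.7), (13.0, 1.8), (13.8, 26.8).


d(P0,P1) = 29.4337, d(P0,P2) = 52.8252, d(P1,P2) = 25.0128
Closest: P1 and P2

Closest pair: (13.0, 1.8) and (13.8, 26.8), distance = 25.0128


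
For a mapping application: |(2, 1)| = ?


|u| = sqrt(2^2 + 1^2) = sqrt(5) = 2.2361

2.2361


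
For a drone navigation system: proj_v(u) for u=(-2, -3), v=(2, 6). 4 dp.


u.v = -22, |v| = sqrt(40) = 6.3246
Scalar projection = u.v / |v| = -22 / sqrt(40) = -3.4785

-3.4785


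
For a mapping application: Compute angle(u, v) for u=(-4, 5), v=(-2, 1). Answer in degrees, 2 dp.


u.v = 13, |u| = sqrt(41) = 6.4031, |v| = sqrt(5) = 2.2361
cos(theta) = u.v/(|u||v|) = 13/sqrt(205) = 0.907959
theta = acos(0.907959) = 24.78 degrees

24.78 degrees


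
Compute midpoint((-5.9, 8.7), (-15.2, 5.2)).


M = (((-5.9)+(-15.2))/2, (8.7+5.2)/2)
= (-10.55, 6.95)

(-10.55, 6.95)


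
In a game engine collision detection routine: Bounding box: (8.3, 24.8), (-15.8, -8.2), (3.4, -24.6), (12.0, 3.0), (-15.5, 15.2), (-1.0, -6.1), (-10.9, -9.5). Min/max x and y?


x range: [-15.8, 12]
y range: [-24.6, 24.8]
Bounding box: (-15.8,-24.6) to (12,24.8)

(-15.8,-24.6) to (12,24.8)


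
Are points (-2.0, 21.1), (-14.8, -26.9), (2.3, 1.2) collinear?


Cross product: ((-14.8)-(-2))*(1.2-21.1) - ((-26.9)-21.1)*(2.3-(-2))
= 461.12

No, not collinear


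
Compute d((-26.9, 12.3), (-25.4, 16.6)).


dx=1.5, dy=4.3
d^2 = 1.5^2 + 4.3^2 = 20.74
d = sqrt(20.74) = 4.5541

4.5541


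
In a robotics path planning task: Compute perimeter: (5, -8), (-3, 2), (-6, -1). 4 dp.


Sides: (5, -8)->(-3, 2): sqrt(164) = 12.806248, (-3, 2)->(-6, -1): sqrt(18) = 4.242641, (-6, -1)->(5, -8): sqrt(170) = 13.038405
Sum = 30.087294
Perimeter = 30.0873

30.0873


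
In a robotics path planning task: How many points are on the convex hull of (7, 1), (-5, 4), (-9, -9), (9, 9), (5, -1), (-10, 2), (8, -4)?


Convex hull vertices (CCW): (-10, 2), (-9, -9), (8, -4), (9, 9), (-5, 4)
Count = 5

5


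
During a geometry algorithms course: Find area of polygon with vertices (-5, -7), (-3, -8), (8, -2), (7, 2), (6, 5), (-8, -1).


Shoelace sum: ((-5)*(-8) - (-3)*(-7)) + ((-3)*(-2) - 8*(-8)) + (8*2 - 7*(-2)) + (7*5 - 6*2) + (6*(-1) - (-8)*5) + ((-8)*(-7) - (-5)*(-1))
= 227
Area = |227|/2 = 113.5

113.5


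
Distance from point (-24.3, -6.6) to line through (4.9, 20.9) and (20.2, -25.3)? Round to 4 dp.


|cross product| = 1769.79
|line direction| = sqrt(2368.53) = 48.6675
Distance = 1769.79/sqrt(2368.53) = 36.3649

36.3649


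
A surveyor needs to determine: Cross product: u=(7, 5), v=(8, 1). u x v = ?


u x v = u_x*v_y - u_y*v_x = 7*1 - 5*8
= 7 - 40 = -33

-33


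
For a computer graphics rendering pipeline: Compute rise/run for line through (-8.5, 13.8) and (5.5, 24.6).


slope = (y2-y1)/(x2-x1) = (24.6-13.8)/(5.5-(-8.5)) = 10.8/14 = 0.7714

0.7714


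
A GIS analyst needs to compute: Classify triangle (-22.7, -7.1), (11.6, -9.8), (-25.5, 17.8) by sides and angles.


Side lengths squared: AB^2=1183.78, BC^2=2138.17, CA^2=627.85
Sorted: [627.85, 1183.78, 2138.17]
By sides: Scalene, By angles: Obtuse

Scalene, Obtuse


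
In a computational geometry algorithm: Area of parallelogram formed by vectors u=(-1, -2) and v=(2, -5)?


|u x v| = |(-1)*(-5) - (-2)*2|
= |5 - (-4)| = 9

9


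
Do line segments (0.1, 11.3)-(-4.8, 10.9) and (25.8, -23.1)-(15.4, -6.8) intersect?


Cross products: d1=61.15, d2=145.18, d3=178.84, d4=94.81
d1*d2 < 0 and d3*d4 < 0? no

No, they don't intersect


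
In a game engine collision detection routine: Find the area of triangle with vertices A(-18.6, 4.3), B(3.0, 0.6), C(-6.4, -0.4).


Area = |x_A(y_B-y_C) + x_B(y_C-y_A) + x_C(y_A-y_B)|/2
= |(-18.6) + (-14.1) + (-23.68)|/2
= 56.38/2 = 28.19

28.19


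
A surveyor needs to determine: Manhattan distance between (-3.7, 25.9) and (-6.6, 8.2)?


|(-3.7)-(-6.6)| + |25.9-8.2| = 2.9 + 17.7 = 20.6

20.6


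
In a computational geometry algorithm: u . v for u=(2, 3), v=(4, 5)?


u . v = u_x*v_x + u_y*v_y = 2*4 + 3*5
= 8 + 15 = 23

23


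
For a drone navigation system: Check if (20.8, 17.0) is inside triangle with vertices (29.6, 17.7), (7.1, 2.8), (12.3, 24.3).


Cross products: AB x AP = -115.37, BC x BP = -220.71, CA x CP = -70.19
All same sign? yes

Yes, inside


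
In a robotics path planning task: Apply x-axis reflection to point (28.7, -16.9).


Reflection over x-axis: (x,y) -> (x,-y)
(28.7, -16.9) -> (28.7, 16.9)

(28.7, 16.9)


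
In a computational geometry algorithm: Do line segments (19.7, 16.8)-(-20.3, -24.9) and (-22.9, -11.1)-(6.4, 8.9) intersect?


Cross products: d1=-34.53, d2=-456.34, d3=-660.42, d4=-238.61
d1*d2 < 0 and d3*d4 < 0? no

No, they don't intersect


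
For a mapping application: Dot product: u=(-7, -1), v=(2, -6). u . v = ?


u . v = u_x*v_x + u_y*v_y = (-7)*2 + (-1)*(-6)
= (-14) + 6 = -8

-8


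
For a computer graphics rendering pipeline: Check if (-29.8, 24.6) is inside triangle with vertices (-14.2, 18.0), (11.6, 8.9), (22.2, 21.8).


Cross products: AB x AP = 28.32, BC x BP = 700.48, CA x CP = -299.52
All same sign? no

No, outside


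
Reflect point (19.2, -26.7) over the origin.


Reflection over origin: (x,y) -> (-x,-y)
(19.2, -26.7) -> (-19.2, 26.7)

(-19.2, 26.7)


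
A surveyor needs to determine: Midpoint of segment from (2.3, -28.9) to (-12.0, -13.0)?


M = ((2.3+(-12))/2, ((-28.9)+(-13))/2)
= (-4.85, -20.95)

(-4.85, -20.95)


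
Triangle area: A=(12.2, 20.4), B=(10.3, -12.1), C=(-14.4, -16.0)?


Area = |x_A(y_B-y_C) + x_B(y_C-y_A) + x_C(y_A-y_B)|/2
= |47.58 + (-374.92) + (-468)|/2
= 795.34/2 = 397.67

397.67


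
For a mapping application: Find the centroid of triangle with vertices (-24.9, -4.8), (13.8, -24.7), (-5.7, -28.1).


Centroid = ((x_A+x_B+x_C)/3, (y_A+y_B+y_C)/3)
= (((-24.9)+13.8+(-5.7))/3, ((-4.8)+(-24.7)+(-28.1))/3)
= (-5.6, -19.2)

(-5.6, -19.2)


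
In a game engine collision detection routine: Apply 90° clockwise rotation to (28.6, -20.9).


90° CW: (x,y) -> (y, -x)
(28.6,-20.9) -> (-20.9, -28.6)

(-20.9, -28.6)


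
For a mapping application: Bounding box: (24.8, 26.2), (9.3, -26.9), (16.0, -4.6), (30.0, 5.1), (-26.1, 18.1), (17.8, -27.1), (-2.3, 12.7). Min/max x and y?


x range: [-26.1, 30]
y range: [-27.1, 26.2]
Bounding box: (-26.1,-27.1) to (30,26.2)

(-26.1,-27.1) to (30,26.2)


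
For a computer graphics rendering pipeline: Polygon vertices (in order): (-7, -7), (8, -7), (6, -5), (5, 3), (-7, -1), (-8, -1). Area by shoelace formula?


Shoelace sum: ((-7)*(-7) - 8*(-7)) + (8*(-5) - 6*(-7)) + (6*3 - 5*(-5)) + (5*(-1) - (-7)*3) + ((-7)*(-1) - (-8)*(-1)) + ((-8)*(-7) - (-7)*(-1))
= 214
Area = |214|/2 = 107

107


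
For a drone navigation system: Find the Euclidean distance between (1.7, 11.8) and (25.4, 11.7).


dx=23.7, dy=-0.1
d^2 = 23.7^2 + (-0.1)^2 = 561.7
d = sqrt(561.7) = 23.7002

23.7002


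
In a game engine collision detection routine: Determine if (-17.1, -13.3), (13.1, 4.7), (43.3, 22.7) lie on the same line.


Cross product: (13.1-(-17.1))*(22.7-(-13.3)) - (4.7-(-13.3))*(43.3-(-17.1))
= 0

Yes, collinear


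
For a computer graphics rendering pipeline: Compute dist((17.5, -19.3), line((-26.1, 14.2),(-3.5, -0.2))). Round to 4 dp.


|cross product| = 129.26
|line direction| = sqrt(718.12) = 26.7978
Distance = 129.26/sqrt(718.12) = 4.8235

4.8235


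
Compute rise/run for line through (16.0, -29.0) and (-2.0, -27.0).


slope = (y2-y1)/(x2-x1) = ((-27)-(-29))/((-2)-16) = 2/(-18) = -0.1111

-0.1111


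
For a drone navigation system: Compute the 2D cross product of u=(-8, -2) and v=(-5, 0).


u x v = u_x*v_y - u_y*v_x = (-8)*0 - (-2)*(-5)
= 0 - 10 = -10

-10


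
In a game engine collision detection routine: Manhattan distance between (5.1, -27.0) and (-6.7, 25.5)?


|5.1-(-6.7)| + |(-27)-25.5| = 11.8 + 52.5 = 64.3

64.3


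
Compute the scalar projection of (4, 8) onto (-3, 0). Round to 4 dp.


u.v = -12, |v| = sqrt(9) = 3
Scalar projection = u.v / |v| = -12 / sqrt(9) = -4

-4


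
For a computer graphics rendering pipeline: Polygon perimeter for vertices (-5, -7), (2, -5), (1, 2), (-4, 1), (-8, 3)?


Sides: (-5, -7)->(2, -5): sqrt(53) = 7.28011, (2, -5)->(1, 2): sqrt(50) = 7.071068, (1, 2)->(-4, 1): sqrt(26) = 5.09902, (-4, 1)->(-8, 3): sqrt(20) = 4.472136, (-8, 3)->(-5, -7): sqrt(109) = 10.440307
Sum = 34.362641
Perimeter = 34.3626

34.3626


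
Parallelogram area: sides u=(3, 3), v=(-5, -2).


|u x v| = |3*(-2) - 3*(-5)|
= |(-6) - (-15)| = 9

9


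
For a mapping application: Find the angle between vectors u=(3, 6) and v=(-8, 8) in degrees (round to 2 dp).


u.v = 24, |u| = sqrt(45) = 6.7082, |v| = sqrt(128) = 11.3137
cos(theta) = u.v/(|u||v|) = 24/sqrt(5760) = 0.316228
theta = acos(0.316228) = 71.57 degrees

71.57 degrees


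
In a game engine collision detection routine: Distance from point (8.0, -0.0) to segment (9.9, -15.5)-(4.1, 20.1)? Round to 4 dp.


Project P onto AB: t = 0.4326 (clamped to [0,1])
Closest point on segment: (7.3909, -0.0992)
Distance: 0.6171

0.6171


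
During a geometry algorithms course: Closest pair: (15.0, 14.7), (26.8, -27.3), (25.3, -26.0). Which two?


d(P0,P1) = 43.6261, d(P0,P2) = 41.9831, d(P1,P2) = 1.9849
Closest: P1 and P2

Closest pair: (26.8, -27.3) and (25.3, -26.0), distance = 1.9849


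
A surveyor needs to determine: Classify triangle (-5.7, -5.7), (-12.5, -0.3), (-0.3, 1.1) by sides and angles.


Side lengths squared: AB^2=75.4, BC^2=150.8, CA^2=75.4
Sorted: [75.4, 75.4, 150.8]
By sides: Isosceles, By angles: Right

Isosceles, Right


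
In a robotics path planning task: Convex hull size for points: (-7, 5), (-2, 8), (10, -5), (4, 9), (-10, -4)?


Convex hull vertices (CCW): (-10, -4), (10, -5), (4, 9), (-2, 8), (-7, 5)
Count = 5

5


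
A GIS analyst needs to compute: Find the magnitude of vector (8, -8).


|u| = sqrt(8^2 + (-8)^2) = sqrt(128) = 11.3137

11.3137


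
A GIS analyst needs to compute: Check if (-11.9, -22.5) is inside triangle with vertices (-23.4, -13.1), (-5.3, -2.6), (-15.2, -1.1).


Cross products: AB x AP = -290.89, BC x BP = 206.91, CA x CP = 215.08
All same sign? no

No, outside


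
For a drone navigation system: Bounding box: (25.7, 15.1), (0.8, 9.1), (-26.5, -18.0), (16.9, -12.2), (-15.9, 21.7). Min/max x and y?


x range: [-26.5, 25.7]
y range: [-18, 21.7]
Bounding box: (-26.5,-18) to (25.7,21.7)

(-26.5,-18) to (25.7,21.7)


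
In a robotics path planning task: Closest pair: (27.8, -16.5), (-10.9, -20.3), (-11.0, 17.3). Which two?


d(P0,P1) = 38.8861, d(P0,P2) = 51.4576, d(P1,P2) = 37.6001
Closest: P1 and P2

Closest pair: (-10.9, -20.3) and (-11.0, 17.3), distance = 37.6001


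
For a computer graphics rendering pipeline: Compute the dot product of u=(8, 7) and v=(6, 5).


u . v = u_x*v_x + u_y*v_y = 8*6 + 7*5
= 48 + 35 = 83

83


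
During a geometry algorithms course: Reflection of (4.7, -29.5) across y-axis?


Reflection over y-axis: (x,y) -> (-x,y)
(4.7, -29.5) -> (-4.7, -29.5)

(-4.7, -29.5)


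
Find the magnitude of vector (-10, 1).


|u| = sqrt((-10)^2 + 1^2) = sqrt(101) = 10.0499

10.0499


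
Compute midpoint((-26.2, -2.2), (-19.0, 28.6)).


M = (((-26.2)+(-19))/2, ((-2.2)+28.6)/2)
= (-22.6, 13.2)

(-22.6, 13.2)


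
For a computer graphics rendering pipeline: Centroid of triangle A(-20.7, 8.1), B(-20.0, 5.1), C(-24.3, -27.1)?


Centroid = ((x_A+x_B+x_C)/3, (y_A+y_B+y_C)/3)
= (((-20.7)+(-20)+(-24.3))/3, (8.1+5.1+(-27.1))/3)
= (-21.6667, -4.6333)

(-21.6667, -4.6333)


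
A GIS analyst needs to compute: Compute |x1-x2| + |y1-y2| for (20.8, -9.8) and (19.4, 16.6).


|20.8-19.4| + |(-9.8)-16.6| = 1.4 + 26.4 = 27.8

27.8


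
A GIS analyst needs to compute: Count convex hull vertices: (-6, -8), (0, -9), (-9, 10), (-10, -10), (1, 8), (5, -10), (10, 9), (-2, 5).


Convex hull vertices (CCW): (-10, -10), (5, -10), (10, 9), (-9, 10)
Count = 4

4


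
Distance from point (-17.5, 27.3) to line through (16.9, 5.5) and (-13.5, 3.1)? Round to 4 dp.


|cross product| = 745.28
|line direction| = sqrt(929.92) = 30.4946
Distance = 745.28/sqrt(929.92) = 24.4397

24.4397


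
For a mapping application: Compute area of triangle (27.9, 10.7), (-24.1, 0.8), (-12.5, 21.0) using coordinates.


Area = |x_A(y_B-y_C) + x_B(y_C-y_A) + x_C(y_A-y_B)|/2
= |(-563.58) + (-248.23) + (-123.75)|/2
= 935.56/2 = 467.78

467.78


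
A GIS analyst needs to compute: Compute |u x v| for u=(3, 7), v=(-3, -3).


|u x v| = |3*(-3) - 7*(-3)|
= |(-9) - (-21)| = 12

12


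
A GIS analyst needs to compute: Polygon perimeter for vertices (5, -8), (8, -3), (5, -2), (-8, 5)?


Sides: (5, -8)->(8, -3): sqrt(34) = 5.830952, (8, -3)->(5, -2): sqrt(10) = 3.162278, (5, -2)->(-8, 5): sqrt(218) = 14.764823, (-8, 5)->(5, -8): sqrt(338) = 18.384776
Sum = 42.142829
Perimeter = 42.1428

42.1428


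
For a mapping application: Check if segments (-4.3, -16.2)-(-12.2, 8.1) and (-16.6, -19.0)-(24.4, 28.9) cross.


Cross products: d1=-474.37, d2=900.34, d3=321.01, d4=-1053.7
d1*d2 < 0 and d3*d4 < 0? yes

Yes, they intersect


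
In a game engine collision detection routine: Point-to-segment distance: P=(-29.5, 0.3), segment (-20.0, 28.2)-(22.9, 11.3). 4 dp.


Project P onto AB: t = 0.0301 (clamped to [0,1])
Closest point on segment: (-18.7094, 27.6916)
Distance: 29.4404

29.4404


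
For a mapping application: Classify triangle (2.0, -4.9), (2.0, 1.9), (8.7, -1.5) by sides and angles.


Side lengths squared: AB^2=46.24, BC^2=56.45, CA^2=56.45
Sorted: [46.24, 56.45, 56.45]
By sides: Isosceles, By angles: Acute

Isosceles, Acute


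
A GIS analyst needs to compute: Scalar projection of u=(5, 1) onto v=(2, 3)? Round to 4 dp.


u.v = 13, |v| = sqrt(13) = 3.6056
Scalar projection = u.v / |v| = 13 / sqrt(13) = 3.6056

3.6056


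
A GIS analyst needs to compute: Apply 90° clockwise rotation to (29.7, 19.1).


90° CW: (x,y) -> (y, -x)
(29.7,19.1) -> (19.1, -29.7)

(19.1, -29.7)


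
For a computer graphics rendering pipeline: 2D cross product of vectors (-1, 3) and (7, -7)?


u x v = u_x*v_y - u_y*v_x = (-1)*(-7) - 3*7
= 7 - 21 = -14

-14


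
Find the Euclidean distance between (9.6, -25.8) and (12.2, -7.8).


dx=2.6, dy=18
d^2 = 2.6^2 + 18^2 = 330.76
d = sqrt(330.76) = 18.1868

18.1868


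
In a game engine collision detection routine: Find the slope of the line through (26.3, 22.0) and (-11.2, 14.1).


slope = (y2-y1)/(x2-x1) = (14.1-22)/((-11.2)-26.3) = (-7.9)/(-37.5) = 0.2107

0.2107


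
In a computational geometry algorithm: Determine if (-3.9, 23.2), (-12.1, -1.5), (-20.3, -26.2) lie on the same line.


Cross product: ((-12.1)-(-3.9))*((-26.2)-23.2) - ((-1.5)-23.2)*((-20.3)-(-3.9))
= 0

Yes, collinear


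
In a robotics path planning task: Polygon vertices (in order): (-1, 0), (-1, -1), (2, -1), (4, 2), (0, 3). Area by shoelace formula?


Shoelace sum: ((-1)*(-1) - (-1)*0) + ((-1)*(-1) - 2*(-1)) + (2*2 - 4*(-1)) + (4*3 - 0*2) + (0*0 - (-1)*3)
= 27
Area = |27|/2 = 13.5

13.5


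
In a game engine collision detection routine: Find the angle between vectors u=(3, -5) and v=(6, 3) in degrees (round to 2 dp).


u.v = 3, |u| = sqrt(34) = 5.831, |v| = sqrt(45) = 6.7082
cos(theta) = u.v/(|u||v|) = 3/sqrt(1530) = 0.076696
theta = acos(0.076696) = 85.6 degrees

85.6 degrees


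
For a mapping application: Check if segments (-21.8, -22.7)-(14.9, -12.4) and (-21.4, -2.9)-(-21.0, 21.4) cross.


Cross products: d1=1.8, d2=-885.89, d3=722.54, d4=1610.23
d1*d2 < 0 and d3*d4 < 0? no

No, they don't intersect


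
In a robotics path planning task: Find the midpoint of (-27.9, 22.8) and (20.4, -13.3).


M = (((-27.9)+20.4)/2, (22.8+(-13.3))/2)
= (-3.75, 4.75)

(-3.75, 4.75)


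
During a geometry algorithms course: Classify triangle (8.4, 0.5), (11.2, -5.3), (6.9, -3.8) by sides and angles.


Side lengths squared: AB^2=41.48, BC^2=20.74, CA^2=20.74
Sorted: [20.74, 20.74, 41.48]
By sides: Isosceles, By angles: Right

Isosceles, Right


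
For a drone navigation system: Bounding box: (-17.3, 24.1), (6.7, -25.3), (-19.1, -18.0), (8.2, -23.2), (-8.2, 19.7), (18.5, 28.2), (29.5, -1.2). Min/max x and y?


x range: [-19.1, 29.5]
y range: [-25.3, 28.2]
Bounding box: (-19.1,-25.3) to (29.5,28.2)

(-19.1,-25.3) to (29.5,28.2)


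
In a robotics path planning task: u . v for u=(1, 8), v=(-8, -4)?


u . v = u_x*v_x + u_y*v_y = 1*(-8) + 8*(-4)
= (-8) + (-32) = -40

-40


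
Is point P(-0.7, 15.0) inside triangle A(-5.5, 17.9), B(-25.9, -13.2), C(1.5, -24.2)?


Cross products: AB x AP = 208.44, BC x BP = 1049.88, CA x CP = -181.78
All same sign? no

No, outside


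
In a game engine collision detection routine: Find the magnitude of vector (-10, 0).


|u| = sqrt((-10)^2 + 0^2) = sqrt(100) = 10

10


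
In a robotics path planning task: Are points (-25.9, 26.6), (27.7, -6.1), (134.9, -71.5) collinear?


Cross product: (27.7-(-25.9))*((-71.5)-26.6) - ((-6.1)-26.6)*(134.9-(-25.9))
= 0

Yes, collinear


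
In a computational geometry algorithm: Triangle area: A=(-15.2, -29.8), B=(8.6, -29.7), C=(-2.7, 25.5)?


Area = |x_A(y_B-y_C) + x_B(y_C-y_A) + x_C(y_A-y_B)|/2
= |839.04 + 475.58 + 0.27|/2
= 1314.89/2 = 657.445

657.445


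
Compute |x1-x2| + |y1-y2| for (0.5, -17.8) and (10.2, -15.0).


|0.5-10.2| + |(-17.8)-(-15)| = 9.7 + 2.8 = 12.5

12.5


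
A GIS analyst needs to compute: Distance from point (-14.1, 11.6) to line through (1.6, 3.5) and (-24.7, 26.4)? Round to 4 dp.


|cross product| = 146.5
|line direction| = sqrt(1216.1) = 34.8726
Distance = 146.5/sqrt(1216.1) = 4.201

4.201


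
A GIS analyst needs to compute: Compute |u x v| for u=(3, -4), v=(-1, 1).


|u x v| = |3*1 - (-4)*(-1)|
= |3 - 4| = 1

1


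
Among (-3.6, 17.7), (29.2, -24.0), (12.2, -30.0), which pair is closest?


d(P0,P1) = 53.054, d(P0,P2) = 50.2487, d(P1,P2) = 18.0278
Closest: P1 and P2

Closest pair: (29.2, -24.0) and (12.2, -30.0), distance = 18.0278


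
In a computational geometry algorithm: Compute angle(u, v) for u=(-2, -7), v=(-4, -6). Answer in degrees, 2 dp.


u.v = 50, |u| = sqrt(53) = 7.2801, |v| = sqrt(52) = 7.2111
cos(theta) = u.v/(|u||v|) = 50/sqrt(2756) = 0.952424
theta = acos(0.952424) = 17.74 degrees

17.74 degrees


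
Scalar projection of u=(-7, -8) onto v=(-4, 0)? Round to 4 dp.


u.v = 28, |v| = sqrt(16) = 4
Scalar projection = u.v / |v| = 28 / sqrt(16) = 7

7


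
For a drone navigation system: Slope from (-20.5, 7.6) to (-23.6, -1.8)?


slope = (y2-y1)/(x2-x1) = ((-1.8)-7.6)/((-23.6)-(-20.5)) = (-9.4)/(-3.1) = 3.0323

3.0323


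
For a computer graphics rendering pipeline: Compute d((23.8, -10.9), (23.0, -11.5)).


dx=-0.8, dy=-0.6
d^2 = (-0.8)^2 + (-0.6)^2 = 1
d = sqrt(1) = 1

1


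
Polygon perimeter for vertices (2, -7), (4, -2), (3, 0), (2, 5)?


Sides: (2, -7)->(4, -2): sqrt(29) = 5.385165, (4, -2)->(3, 0): sqrt(5) = 2.236068, (3, 0)->(2, 5): sqrt(26) = 5.09902, (2, 5)->(2, -7): sqrt(144) = 12
Sum = 24.720253
Perimeter = 24.7203

24.7203


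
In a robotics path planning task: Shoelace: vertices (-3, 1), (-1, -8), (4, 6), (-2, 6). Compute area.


Shoelace sum: ((-3)*(-8) - (-1)*1) + ((-1)*6 - 4*(-8)) + (4*6 - (-2)*6) + ((-2)*1 - (-3)*6)
= 103
Area = |103|/2 = 51.5

51.5


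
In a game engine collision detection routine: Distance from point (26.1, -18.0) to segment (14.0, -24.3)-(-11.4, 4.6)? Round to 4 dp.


Project P onto AB: t = 0 (clamped to [0,1])
Closest point on segment: (14, -24.3)
Distance: 13.6418

13.6418


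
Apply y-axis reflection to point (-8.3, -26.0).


Reflection over y-axis: (x,y) -> (-x,y)
(-8.3, -26) -> (8.3, -26)

(8.3, -26)


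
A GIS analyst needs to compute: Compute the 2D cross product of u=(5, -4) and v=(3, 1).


u x v = u_x*v_y - u_y*v_x = 5*1 - (-4)*3
= 5 - (-12) = 17

17


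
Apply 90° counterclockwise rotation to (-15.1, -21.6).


90° CCW: (x,y) -> (-y, x)
(-15.1,-21.6) -> (21.6, -15.1)

(21.6, -15.1)


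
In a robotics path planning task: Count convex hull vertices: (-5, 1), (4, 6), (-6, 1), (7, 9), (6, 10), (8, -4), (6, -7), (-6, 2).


Convex hull vertices (CCW): (-6, 1), (6, -7), (8, -4), (7, 9), (6, 10), (-6, 2)
Count = 6

6


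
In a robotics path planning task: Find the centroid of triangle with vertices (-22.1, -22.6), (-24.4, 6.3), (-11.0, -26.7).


Centroid = ((x_A+x_B+x_C)/3, (y_A+y_B+y_C)/3)
= (((-22.1)+(-24.4)+(-11))/3, ((-22.6)+6.3+(-26.7))/3)
= (-19.1667, -14.3333)

(-19.1667, -14.3333)


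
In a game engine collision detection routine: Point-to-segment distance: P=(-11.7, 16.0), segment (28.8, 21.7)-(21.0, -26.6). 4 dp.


Project P onto AB: t = 0.247 (clamped to [0,1])
Closest point on segment: (26.8735, 9.7707)
Distance: 39.0733

39.0733


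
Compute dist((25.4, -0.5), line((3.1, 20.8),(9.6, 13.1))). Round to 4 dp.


|cross product| = 33.26
|line direction| = sqrt(101.54) = 10.0767
Distance = 33.26/sqrt(101.54) = 3.3007

3.3007


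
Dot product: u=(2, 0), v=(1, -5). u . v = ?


u . v = u_x*v_x + u_y*v_y = 2*1 + 0*(-5)
= 2 + 0 = 2

2


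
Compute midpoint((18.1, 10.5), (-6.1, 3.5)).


M = ((18.1+(-6.1))/2, (10.5+3.5)/2)
= (6, 7)

(6, 7)


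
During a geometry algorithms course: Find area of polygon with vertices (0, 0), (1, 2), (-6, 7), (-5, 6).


Shoelace sum: (0*2 - 1*0) + (1*7 - (-6)*2) + ((-6)*6 - (-5)*7) + ((-5)*0 - 0*6)
= 18
Area = |18|/2 = 9

9


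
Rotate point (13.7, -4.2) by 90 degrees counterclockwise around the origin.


90° CCW: (x,y) -> (-y, x)
(13.7,-4.2) -> (4.2, 13.7)

(4.2, 13.7)


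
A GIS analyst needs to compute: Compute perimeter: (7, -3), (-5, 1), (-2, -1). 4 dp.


Sides: (7, -3)->(-5, 1): sqrt(160) = 12.649111, (-5, 1)->(-2, -1): sqrt(13) = 3.605551, (-2, -1)->(7, -3): sqrt(85) = 9.219544
Sum = 25.474206
Perimeter = 25.4742

25.4742


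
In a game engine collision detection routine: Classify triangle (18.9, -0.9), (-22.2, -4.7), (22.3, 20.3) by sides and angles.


Side lengths squared: AB^2=1703.65, BC^2=2605.25, CA^2=461
Sorted: [461, 1703.65, 2605.25]
By sides: Scalene, By angles: Obtuse

Scalene, Obtuse


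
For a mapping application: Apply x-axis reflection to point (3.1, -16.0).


Reflection over x-axis: (x,y) -> (x,-y)
(3.1, -16) -> (3.1, 16)

(3.1, 16)


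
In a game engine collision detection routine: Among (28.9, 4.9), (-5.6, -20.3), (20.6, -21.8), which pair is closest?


d(P0,P1) = 42.7234, d(P0,P2) = 27.9603, d(P1,P2) = 26.2429
Closest: P1 and P2

Closest pair: (-5.6, -20.3) and (20.6, -21.8), distance = 26.2429


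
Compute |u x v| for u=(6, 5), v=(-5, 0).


|u x v| = |6*0 - 5*(-5)|
= |0 - (-25)| = 25

25


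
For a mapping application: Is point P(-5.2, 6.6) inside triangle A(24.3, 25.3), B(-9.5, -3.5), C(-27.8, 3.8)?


Cross products: AB x AP = -217.54, BC x BP = -216.22, CA x CP = -340.02
All same sign? yes

Yes, inside


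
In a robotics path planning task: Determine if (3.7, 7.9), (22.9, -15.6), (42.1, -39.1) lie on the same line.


Cross product: (22.9-3.7)*((-39.1)-7.9) - ((-15.6)-7.9)*(42.1-3.7)
= 0

Yes, collinear


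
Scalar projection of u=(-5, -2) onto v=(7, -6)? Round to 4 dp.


u.v = -23, |v| = sqrt(85) = 9.2195
Scalar projection = u.v / |v| = -23 / sqrt(85) = -2.4947

-2.4947


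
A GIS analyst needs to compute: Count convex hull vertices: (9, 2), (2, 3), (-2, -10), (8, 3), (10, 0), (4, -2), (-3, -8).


Convex hull vertices (CCW): (-3, -8), (-2, -10), (10, 0), (9, 2), (8, 3), (2, 3)
Count = 6

6


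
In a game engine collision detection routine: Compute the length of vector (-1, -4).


|u| = sqrt((-1)^2 + (-4)^2) = sqrt(17) = 4.1231

4.1231


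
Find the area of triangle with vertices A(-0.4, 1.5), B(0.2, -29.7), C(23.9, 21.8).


Area = |x_A(y_B-y_C) + x_B(y_C-y_A) + x_C(y_A-y_B)|/2
= |20.6 + 4.06 + 745.68|/2
= 770.34/2 = 385.17

385.17


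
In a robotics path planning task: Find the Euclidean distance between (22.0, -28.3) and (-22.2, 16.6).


dx=-44.2, dy=44.9
d^2 = (-44.2)^2 + 44.9^2 = 3969.65
d = sqrt(3969.65) = 63.0052

63.0052


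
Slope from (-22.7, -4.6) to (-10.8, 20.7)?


slope = (y2-y1)/(x2-x1) = (20.7-(-4.6))/((-10.8)-(-22.7)) = 25.3/11.9 = 2.1261

2.1261


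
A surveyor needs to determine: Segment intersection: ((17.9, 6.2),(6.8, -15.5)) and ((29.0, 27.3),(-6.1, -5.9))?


Cross products: d1=372.09, d2=765.24, d3=6.66, d4=-386.49
d1*d2 < 0 and d3*d4 < 0? no

No, they don't intersect


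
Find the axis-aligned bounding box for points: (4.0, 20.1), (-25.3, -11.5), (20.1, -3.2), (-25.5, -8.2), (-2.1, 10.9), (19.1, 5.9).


x range: [-25.5, 20.1]
y range: [-11.5, 20.1]
Bounding box: (-25.5,-11.5) to (20.1,20.1)

(-25.5,-11.5) to (20.1,20.1)


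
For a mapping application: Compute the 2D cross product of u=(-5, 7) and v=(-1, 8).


u x v = u_x*v_y - u_y*v_x = (-5)*8 - 7*(-1)
= (-40) - (-7) = -33

-33


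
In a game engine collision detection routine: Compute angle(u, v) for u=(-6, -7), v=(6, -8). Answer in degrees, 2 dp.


u.v = 20, |u| = sqrt(85) = 9.2195, |v| = sqrt(100) = 10
cos(theta) = u.v/(|u||v|) = 20/sqrt(8500) = 0.21693
theta = acos(0.21693) = 77.47 degrees

77.47 degrees


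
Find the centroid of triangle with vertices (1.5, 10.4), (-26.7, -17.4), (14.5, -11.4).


Centroid = ((x_A+x_B+x_C)/3, (y_A+y_B+y_C)/3)
= ((1.5+(-26.7)+14.5)/3, (10.4+(-17.4)+(-11.4))/3)
= (-3.5667, -6.1333)

(-3.5667, -6.1333)


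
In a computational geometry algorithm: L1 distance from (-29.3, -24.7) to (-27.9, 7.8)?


|(-29.3)-(-27.9)| + |(-24.7)-7.8| = 1.4 + 32.5 = 33.9

33.9


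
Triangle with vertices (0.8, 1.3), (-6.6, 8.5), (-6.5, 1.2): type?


Side lengths squared: AB^2=106.6, BC^2=53.3, CA^2=53.3
Sorted: [53.3, 53.3, 106.6]
By sides: Isosceles, By angles: Right

Isosceles, Right


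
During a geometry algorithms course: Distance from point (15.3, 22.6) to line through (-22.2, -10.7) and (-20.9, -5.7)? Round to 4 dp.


|cross product| = 144.21
|line direction| = sqrt(26.69) = 5.1662
Distance = 144.21/sqrt(26.69) = 27.9139

27.9139


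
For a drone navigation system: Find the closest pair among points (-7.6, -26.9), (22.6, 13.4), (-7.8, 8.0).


d(P0,P1) = 50.36, d(P0,P2) = 34.9006, d(P1,P2) = 30.8759
Closest: P1 and P2

Closest pair: (22.6, 13.4) and (-7.8, 8.0), distance = 30.8759


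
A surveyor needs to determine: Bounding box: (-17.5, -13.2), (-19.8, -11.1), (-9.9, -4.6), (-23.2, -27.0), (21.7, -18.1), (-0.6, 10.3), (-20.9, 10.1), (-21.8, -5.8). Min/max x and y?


x range: [-23.2, 21.7]
y range: [-27, 10.3]
Bounding box: (-23.2,-27) to (21.7,10.3)

(-23.2,-27) to (21.7,10.3)


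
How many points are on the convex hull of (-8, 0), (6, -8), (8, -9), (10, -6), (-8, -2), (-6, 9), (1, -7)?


Convex hull vertices (CCW): (-8, -2), (1, -7), (8, -9), (10, -6), (-6, 9), (-8, 0)
Count = 6

6


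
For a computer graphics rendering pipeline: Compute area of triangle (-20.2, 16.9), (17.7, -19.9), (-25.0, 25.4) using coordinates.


Area = |x_A(y_B-y_C) + x_B(y_C-y_A) + x_C(y_A-y_B)|/2
= |915.06 + 150.45 + (-920)|/2
= 145.51/2 = 72.755

72.755


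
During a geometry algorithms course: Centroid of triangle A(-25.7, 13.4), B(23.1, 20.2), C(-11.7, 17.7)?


Centroid = ((x_A+x_B+x_C)/3, (y_A+y_B+y_C)/3)
= (((-25.7)+23.1+(-11.7))/3, (13.4+20.2+17.7)/3)
= (-4.7667, 17.1)

(-4.7667, 17.1)


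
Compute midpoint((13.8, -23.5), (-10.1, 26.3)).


M = ((13.8+(-10.1))/2, ((-23.5)+26.3)/2)
= (1.85, 1.4)

(1.85, 1.4)


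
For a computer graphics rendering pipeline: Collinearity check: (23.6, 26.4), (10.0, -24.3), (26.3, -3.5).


Cross product: (10-23.6)*((-3.5)-26.4) - ((-24.3)-26.4)*(26.3-23.6)
= 543.53

No, not collinear


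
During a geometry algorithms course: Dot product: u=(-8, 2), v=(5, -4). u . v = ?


u . v = u_x*v_x + u_y*v_y = (-8)*5 + 2*(-4)
= (-40) + (-8) = -48

-48


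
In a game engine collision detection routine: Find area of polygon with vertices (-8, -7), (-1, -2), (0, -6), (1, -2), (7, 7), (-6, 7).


Shoelace sum: ((-8)*(-2) - (-1)*(-7)) + ((-1)*(-6) - 0*(-2)) + (0*(-2) - 1*(-6)) + (1*7 - 7*(-2)) + (7*7 - (-6)*7) + ((-6)*(-7) - (-8)*7)
= 231
Area = |231|/2 = 115.5

115.5


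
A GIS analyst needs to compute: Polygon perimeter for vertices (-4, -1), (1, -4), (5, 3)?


Sides: (-4, -1)->(1, -4): sqrt(34) = 5.830952, (1, -4)->(5, 3): sqrt(65) = 8.062258, (5, 3)->(-4, -1): sqrt(97) = 9.848858
Sum = 23.742068
Perimeter = 23.7421

23.7421


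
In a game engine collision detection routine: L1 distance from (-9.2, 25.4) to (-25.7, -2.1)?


|(-9.2)-(-25.7)| + |25.4-(-2.1)| = 16.5 + 27.5 = 44

44


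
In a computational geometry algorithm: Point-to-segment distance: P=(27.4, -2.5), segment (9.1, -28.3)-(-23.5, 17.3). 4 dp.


Project P onto AB: t = 0.1846 (clamped to [0,1])
Closest point on segment: (3.0834, -19.8842)
Distance: 29.8916

29.8916


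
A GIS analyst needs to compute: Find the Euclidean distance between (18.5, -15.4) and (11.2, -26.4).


dx=-7.3, dy=-11
d^2 = (-7.3)^2 + (-11)^2 = 174.29
d = sqrt(174.29) = 13.2019

13.2019


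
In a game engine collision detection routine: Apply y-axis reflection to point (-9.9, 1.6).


Reflection over y-axis: (x,y) -> (-x,y)
(-9.9, 1.6) -> (9.9, 1.6)

(9.9, 1.6)


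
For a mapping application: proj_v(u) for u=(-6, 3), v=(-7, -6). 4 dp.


u.v = 24, |v| = sqrt(85) = 9.2195
Scalar projection = u.v / |v| = 24 / sqrt(85) = 2.6032

2.6032


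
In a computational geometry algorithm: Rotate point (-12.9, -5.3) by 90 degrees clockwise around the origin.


90° CW: (x,y) -> (y, -x)
(-12.9,-5.3) -> (-5.3, 12.9)

(-5.3, 12.9)
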